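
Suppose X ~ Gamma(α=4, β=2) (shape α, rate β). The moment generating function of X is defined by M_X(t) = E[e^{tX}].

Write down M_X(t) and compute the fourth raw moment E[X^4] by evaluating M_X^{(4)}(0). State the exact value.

M_X(t) = 16/(2 - t)^4
dM/dt = -64/(t^5 - 10*t^4 + 40*t^3 - 80*t^2 + 80*t - 32)
d^2M/dt^2 = 320/(t^6 - 12*t^5 + 60*t^4 - 160*t^3 + 240*t^2 - 192*t + 64)
d^3M/dt^3 = -1920/(t^7 - 14*t^6 + 84*t^5 - 280*t^4 + 560*t^3 - 672*t^2 + 448*t - 128)
d^4M/dt^4 = 13440/(t^8 - 16*t^7 + 112*t^6 - 448*t^5 + 1120*t^4 - 1792*t^3 + 1792*t^2 - 1024*t + 256)

E[X^4] = d^4M/dt^4 |_{t=0} = 105/2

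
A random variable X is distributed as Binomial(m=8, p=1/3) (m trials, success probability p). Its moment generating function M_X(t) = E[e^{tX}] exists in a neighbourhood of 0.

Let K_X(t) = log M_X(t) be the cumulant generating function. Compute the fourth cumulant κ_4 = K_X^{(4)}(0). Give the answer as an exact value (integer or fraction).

M_X(t) = (e^(t)/3 + 2/3)^8
K_X(t) = log M_X(t) = 8*log(e^(t)/3 + 2/3)
D^4[K](t) = (16*e^(3*t) - 128*e^(2*t) + 64*e^(t))/(e^(4*t) + 8*e^(3*t) + 24*e^(2*t) + 32*e^(t) + 16)

κ_4 = D^4[K](0) = -16/27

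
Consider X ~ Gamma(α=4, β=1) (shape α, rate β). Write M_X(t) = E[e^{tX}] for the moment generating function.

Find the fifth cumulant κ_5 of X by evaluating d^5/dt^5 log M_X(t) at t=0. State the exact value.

κ_5 = d^5K/dt^5 |_{t=0} = 96

M_X(t) = (1 - t)^(-4)
K_X(t) = log M_X(t) = -4*log(1 - t)
dK/dt = -4/(t - 1)
d^2K/dt^2 = 4/(t^2 - 2*t + 1)
d^3K/dt^3 = -8/(t^3 - 3*t^2 + 3*t - 1)
d^4K/dt^4 = 24/(t^4 - 4*t^3 + 6*t^2 - 4*t + 1)
d^5K/dt^5 = -96/(t^5 - 5*t^4 + 10*t^3 - 10*t^2 + 5*t - 1)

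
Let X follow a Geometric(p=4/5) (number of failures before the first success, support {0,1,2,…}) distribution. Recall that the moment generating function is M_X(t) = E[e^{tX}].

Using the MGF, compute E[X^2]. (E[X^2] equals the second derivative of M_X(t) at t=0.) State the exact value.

E[X^2] = d^2M/dt^2 |_{t=0} = 3/8

M_X(t) = 4/(5*(1 - e^(t)/5))
dM/dt = 4*e^(t)/(e^(2*t) - 10*e^(t) + 25)
d^2M/dt^2 = (-4*e^(2*t) - 20*e^(t))/(e^(3*t) - 15*e^(2*t) + 75*e^(t) - 125)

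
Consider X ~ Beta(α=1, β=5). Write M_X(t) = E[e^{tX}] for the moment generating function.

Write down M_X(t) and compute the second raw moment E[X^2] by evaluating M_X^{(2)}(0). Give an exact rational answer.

E[X^2] = M^(2)(0) = 1/21

M_X(t) = ₁F₁(1; 6; t)
M^(2)(t) = ₁F₁(3; 8; t)/21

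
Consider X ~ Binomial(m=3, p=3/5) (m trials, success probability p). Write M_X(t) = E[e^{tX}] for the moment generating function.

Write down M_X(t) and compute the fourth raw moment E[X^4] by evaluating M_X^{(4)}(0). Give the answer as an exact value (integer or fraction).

E[X^4] = d^4M/dt^4 |_{t=0} = 3087/125

M_X(t) = (3*e^(t)/5 + 2/5)^3
dM/dt = 81*e^(3*t)/125 + 108*e^(2*t)/125 + 36*e^(t)/125
d^2M/dt^2 = 243*e^(3*t)/125 + 216*e^(2*t)/125 + 36*e^(t)/125
d^3M/dt^3 = 729*e^(3*t)/125 + 432*e^(2*t)/125 + 36*e^(t)/125
d^4M/dt^4 = 2187*e^(3*t)/125 + 864*e^(2*t)/125 + 36*e^(t)/125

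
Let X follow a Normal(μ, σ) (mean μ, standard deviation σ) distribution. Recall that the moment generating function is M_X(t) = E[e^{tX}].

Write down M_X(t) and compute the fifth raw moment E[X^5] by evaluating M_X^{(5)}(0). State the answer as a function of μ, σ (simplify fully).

M_X(t) = e^(μ*t + σ^2*t^2/2)
M′(t) = μ*e^(μ*t)*e^(σ^2*t^2/2) + σ^2*t*e^(μ*t)*e^(σ^2*t^2/2)
M′′(t) = μ^2*e^(μ*t)*e^(σ^2*t^2/2) + 2*μ*σ^2*t*e^(μ*t)*e^(σ^2*t^2/2) + σ^4*t^2*e^(μ*t)*e^(σ^2*t^2/2) + σ^2*e^(μ*t)*e^(σ^2*t^2/2)

E[X^5] = M′′′′′(0) = μ*(μ^4 + 10*μ^2*σ^2 + 15*σ^4)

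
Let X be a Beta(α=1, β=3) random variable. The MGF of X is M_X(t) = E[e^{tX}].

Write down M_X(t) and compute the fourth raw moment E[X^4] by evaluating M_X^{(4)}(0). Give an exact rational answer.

M_X(t) = ₁F₁(1; 4; t)
D^4[M](t) = ₁F₁(5; 8; t)/35

E[X^4] = D^4[M](0) = 1/35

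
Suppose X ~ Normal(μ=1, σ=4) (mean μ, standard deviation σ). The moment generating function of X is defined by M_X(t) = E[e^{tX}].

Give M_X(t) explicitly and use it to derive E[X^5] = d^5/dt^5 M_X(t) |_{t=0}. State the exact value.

E[X^5] = M^(5)(0) = 4001

M_X(t) = e^(8*t^2 + t)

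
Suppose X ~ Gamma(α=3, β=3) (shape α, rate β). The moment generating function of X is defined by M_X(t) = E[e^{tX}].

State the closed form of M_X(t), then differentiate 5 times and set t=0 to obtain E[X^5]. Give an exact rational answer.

E[X^5] = M′′′′′(0) = 280/27

M_X(t) = 27/(3 - t)^3
M′(t) = 81/(t^4 - 12*t^3 + 54*t^2 - 108*t + 81)
M′′(t) = -324/(t^5 - 15*t^4 + 90*t^3 - 270*t^2 + 405*t - 243)
M′′′(t) = 1620/(t^6 - 18*t^5 + 135*t^4 - 540*t^3 + 1215*t^2 - 1458*t + 729)
M′′′′(t) = -9720/(t^7 - 21*t^6 + 189*t^5 - 945*t^4 + 2835*t^3 - 5103*t^2 + 5103*t - 2187)
M′′′′′(t) = 68040/(t^8 - 24*t^7 + 252*t^6 - 1512*t^5 + 5670*t^4 - 13608*t^3 + 20412*t^2 - 17496*t + 6561)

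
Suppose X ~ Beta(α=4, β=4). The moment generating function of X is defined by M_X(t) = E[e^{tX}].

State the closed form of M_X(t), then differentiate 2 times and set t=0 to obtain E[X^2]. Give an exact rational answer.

E[X^2] = d^2M/dt^2 |_{t=0} = 5/18

M_X(t) = ₁F₁(4; 8; t)
dM/dt = ₁F₁(5; 9; t)/2
d^2M/dt^2 = 5*₁F₁(6; 10; t)/18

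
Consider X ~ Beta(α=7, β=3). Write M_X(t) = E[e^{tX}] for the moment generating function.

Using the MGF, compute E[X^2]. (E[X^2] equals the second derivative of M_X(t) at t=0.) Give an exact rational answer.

M_X(t) = ₁F₁(7; 10; t)
M^(2)(t) = 28*₁F₁(9; 12; t)/55

E[X^2] = M^(2)(0) = 28/55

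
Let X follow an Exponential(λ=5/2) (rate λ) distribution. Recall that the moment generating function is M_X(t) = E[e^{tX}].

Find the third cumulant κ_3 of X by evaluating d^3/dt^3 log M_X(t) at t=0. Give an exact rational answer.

κ_3 = K′′′(0) = 16/125

M_X(t) = 5/(2*(5/2 - t))
K_X(t) = log M_X(t) = -log(5/2 - t) - log(2) + log(5)
K′(t) = -2/(2*t - 5)
K′′(t) = 4/(4*t^2 - 20*t + 25)
K′′′(t) = -16/(8*t^3 - 60*t^2 + 150*t - 125)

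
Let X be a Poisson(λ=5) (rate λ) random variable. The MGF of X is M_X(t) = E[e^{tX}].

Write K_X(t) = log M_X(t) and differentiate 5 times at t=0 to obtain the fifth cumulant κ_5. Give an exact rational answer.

κ_5 = K′′′′′(0) = 5

M_X(t) = e^(5*e^(t) - 5)
K_X(t) = log M_X(t) = 5*e^(t) - 5
K′(t) = 5*e^(t)
K′′(t) = 5*e^(t)
K′′′(t) = 5*e^(t)
K′′′′(t) = 5*e^(t)
K′′′′′(t) = 5*e^(t)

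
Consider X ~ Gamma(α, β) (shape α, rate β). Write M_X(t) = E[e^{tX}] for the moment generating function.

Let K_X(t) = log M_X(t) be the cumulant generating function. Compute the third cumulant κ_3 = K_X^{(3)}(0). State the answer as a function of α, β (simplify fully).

M_X(t) = (β/(β - t))^α
K_X(t) = log M_X(t) = α*(log(β) - log(β - t))
D^3[K](t) = -2*α/(-β^3 + 3*β^2*t - 3*β*t^2 + t^3)

κ_3 = D^3[K](0) = 2*α/β^3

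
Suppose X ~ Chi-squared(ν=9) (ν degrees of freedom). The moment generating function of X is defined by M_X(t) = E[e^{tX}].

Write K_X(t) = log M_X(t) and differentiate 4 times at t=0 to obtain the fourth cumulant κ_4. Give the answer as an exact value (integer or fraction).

κ_4 = d^4K/dt^4 |_{t=0} = 432

M_X(t) = (1 - 2*t)^(-9/2)
K_X(t) = log M_X(t) = -9*log(1 - 2*t)/2
dK/dt = -9/(2*t - 1)
d^2K/dt^2 = 18/(4*t^2 - 4*t + 1)
d^3K/dt^3 = -72/(8*t^3 - 12*t^2 + 6*t - 1)
d^4K/dt^4 = 432/(16*t^4 - 32*t^3 + 24*t^2 - 8*t + 1)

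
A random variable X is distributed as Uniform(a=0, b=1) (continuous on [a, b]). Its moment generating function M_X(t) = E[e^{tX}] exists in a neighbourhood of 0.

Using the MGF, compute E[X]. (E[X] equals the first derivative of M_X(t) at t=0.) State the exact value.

E[X] = dM/dt |_{t=0} = 1/2

M_X(t) = (e^(t) - 1)/t
dM/dt = (t*e^(t) - e^(t) + 1)/t^2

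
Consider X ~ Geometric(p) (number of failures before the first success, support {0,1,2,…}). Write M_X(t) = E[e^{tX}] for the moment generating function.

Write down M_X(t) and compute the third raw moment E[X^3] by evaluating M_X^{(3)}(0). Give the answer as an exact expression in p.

E[X^3] = D^3[M](0) = -1 + 7/p - 12/p^2 + 6/p^3

M_X(t) = p/(-(1 - p)*e^(t) + 1)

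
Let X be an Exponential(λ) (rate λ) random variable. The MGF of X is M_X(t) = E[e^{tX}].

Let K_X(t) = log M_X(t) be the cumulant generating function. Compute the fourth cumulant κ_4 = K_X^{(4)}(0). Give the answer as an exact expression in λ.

κ_4 = D^4[K](0) = 6/λ^4

M_X(t) = λ/(λ - t)
K_X(t) = log M_X(t) = log(λ) - log(λ - t)
D^4[K](t) = 6/(λ^4 - 4*λ^3*t + 6*λ^2*t^2 - 4*λ*t^3 + t^4)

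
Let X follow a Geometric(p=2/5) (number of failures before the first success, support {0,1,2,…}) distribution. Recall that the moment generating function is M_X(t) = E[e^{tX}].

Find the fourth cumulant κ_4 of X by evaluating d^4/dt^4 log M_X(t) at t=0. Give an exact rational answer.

M_X(t) = 2/(5*(1 - 3*e^(t)/5))
K_X(t) = log M_X(t) = -log(1 - 3*e^(t)/5) - log(5) + log(2)
D^4[K](t) = (135*e^(3*t) + 900*e^(2*t) + 375*e^(t))/(81*e^(4*t) - 540*e^(3*t) + 1350*e^(2*t) - 1500*e^(t) + 625)

κ_4 = D^4[K](0) = 705/8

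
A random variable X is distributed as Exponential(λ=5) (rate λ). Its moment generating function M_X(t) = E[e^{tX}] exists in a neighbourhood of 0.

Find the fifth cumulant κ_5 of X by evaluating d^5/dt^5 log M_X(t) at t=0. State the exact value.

κ_5 = D^5[K](0) = 24/3125

M_X(t) = 5/(5 - t)
K_X(t) = log M_X(t) = -log(5 - t) + log(5)
D^5[K](t) = -24/(t^5 - 25*t^4 + 250*t^3 - 1250*t^2 + 3125*t - 3125)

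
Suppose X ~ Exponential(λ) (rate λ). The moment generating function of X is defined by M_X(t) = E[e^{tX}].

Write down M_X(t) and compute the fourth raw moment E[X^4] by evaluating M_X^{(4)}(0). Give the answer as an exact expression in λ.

M_X(t) = λ/(λ - t)
D^4[M](t) = -24*λ/(-λ^5 + 5*λ^4*t - 10*λ^3*t^2 + 10*λ^2*t^3 - 5*λ*t^4 + t^5)

E[X^4] = D^4[M](0) = 24/λ^4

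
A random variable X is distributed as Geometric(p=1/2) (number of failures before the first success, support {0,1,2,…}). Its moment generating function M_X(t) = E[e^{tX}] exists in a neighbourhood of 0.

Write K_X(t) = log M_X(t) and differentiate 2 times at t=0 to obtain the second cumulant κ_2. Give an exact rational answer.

M_X(t) = 1/(2*(1 - e^(t)/2))
K_X(t) = log M_X(t) = -log(1 - e^(t)/2) - log(2)
K^(2)(t) = 2*e^(t)/(e^(2*t) - 4*e^(t) + 4)

κ_2 = K^(2)(0) = 2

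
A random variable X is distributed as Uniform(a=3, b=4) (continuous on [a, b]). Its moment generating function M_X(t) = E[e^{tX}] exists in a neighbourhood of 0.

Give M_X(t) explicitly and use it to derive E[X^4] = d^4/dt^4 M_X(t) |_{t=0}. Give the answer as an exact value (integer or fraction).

M_X(t) = (e^(4*t) - e^(3*t))/t

E[X^4] = D^4[M](0) = 781/5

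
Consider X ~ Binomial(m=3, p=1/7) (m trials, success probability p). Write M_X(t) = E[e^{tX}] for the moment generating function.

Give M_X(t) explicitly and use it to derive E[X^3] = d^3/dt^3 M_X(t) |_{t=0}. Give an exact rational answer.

M_X(t) = (e^(t)/7 + 6/7)^3
M^(3)(t) = 27*e^(3*t)/343 + 144*e^(2*t)/343 + 108*e^(t)/343

E[X^3] = M^(3)(0) = 279/343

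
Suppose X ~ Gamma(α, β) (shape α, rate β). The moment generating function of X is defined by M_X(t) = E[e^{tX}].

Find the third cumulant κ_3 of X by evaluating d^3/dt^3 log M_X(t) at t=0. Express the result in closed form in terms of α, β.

M_X(t) = (β/(β - t))^α
K_X(t) = log M_X(t) = α*(log(β) - log(β - t))
dK/dt = -α/(-β + t)
d^2K/dt^2 = α/(β^2 - 2*β*t + t^2)
d^3K/dt^3 = -2*α/(-β^3 + 3*β^2*t - 3*β*t^2 + t^3)

κ_3 = d^3K/dt^3 |_{t=0} = 2*α/β^3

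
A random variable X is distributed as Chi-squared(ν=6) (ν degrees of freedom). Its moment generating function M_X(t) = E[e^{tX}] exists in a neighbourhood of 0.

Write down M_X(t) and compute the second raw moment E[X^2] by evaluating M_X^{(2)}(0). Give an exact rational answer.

M_X(t) = (1 - 2*t)^(-3)
D^2[M](t) = -48/(32*t^5 - 80*t^4 + 80*t^3 - 40*t^2 + 10*t - 1)

E[X^2] = D^2[M](0) = 48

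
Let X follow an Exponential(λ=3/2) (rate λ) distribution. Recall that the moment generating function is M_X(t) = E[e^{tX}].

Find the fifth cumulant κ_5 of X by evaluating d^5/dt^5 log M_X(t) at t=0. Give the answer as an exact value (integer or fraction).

κ_5 = K^(5)(0) = 256/81

M_X(t) = 3/(2*(3/2 - t))
K_X(t) = log M_X(t) = -log(3/2 - t) - log(2) + log(3)
K^(5)(t) = -768/(32*t^5 - 240*t^4 + 720*t^3 - 1080*t^2 + 810*t - 243)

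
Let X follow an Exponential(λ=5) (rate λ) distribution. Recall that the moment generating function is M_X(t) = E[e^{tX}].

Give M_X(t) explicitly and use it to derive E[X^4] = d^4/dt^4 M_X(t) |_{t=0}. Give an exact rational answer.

E[X^4] = d^4M/dt^4 |_{t=0} = 24/625

M_X(t) = 5/(5 - t)
dM/dt = 5/(t^2 - 10*t + 25)
d^2M/dt^2 = -10/(t^3 - 15*t^2 + 75*t - 125)
d^3M/dt^3 = 30/(t^4 - 20*t^3 + 150*t^2 - 500*t + 625)
d^4M/dt^4 = -120/(t^5 - 25*t^4 + 250*t^3 - 1250*t^2 + 3125*t - 3125)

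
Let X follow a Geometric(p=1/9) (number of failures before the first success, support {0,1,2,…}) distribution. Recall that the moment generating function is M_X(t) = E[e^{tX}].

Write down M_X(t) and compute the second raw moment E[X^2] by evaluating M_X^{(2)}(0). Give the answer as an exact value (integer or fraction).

M_X(t) = 1/(9*(1 - 8*e^(t)/9))
dM/dt = 8*e^(t)/(64*e^(2*t) - 144*e^(t) + 81)
d^2M/dt^2 = (-64*e^(2*t) - 72*e^(t))/(512*e^(3*t) - 1728*e^(2*t) + 1944*e^(t) - 729)

E[X^2] = d^2M/dt^2 |_{t=0} = 136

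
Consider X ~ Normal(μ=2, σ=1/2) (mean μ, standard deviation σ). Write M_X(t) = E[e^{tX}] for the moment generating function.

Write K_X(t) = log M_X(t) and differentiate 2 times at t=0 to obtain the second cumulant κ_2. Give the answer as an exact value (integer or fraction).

M_X(t) = e^(t^2/8 + 2*t)
K_X(t) = log M_X(t) = t^2/8 + 2*t
D^2[K](t) = 1/4

κ_2 = D^2[K](0) = 1/4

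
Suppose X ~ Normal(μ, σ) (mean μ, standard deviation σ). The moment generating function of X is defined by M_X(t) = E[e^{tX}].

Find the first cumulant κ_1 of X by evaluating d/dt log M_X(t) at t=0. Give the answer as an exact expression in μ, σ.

κ_1 = dK/dt |_{t=0} = μ

M_X(t) = e^(μ*t + σ^2*t^2/2)
K_X(t) = log M_X(t) = μ*t + σ^2*t^2/2
dK/dt = μ + σ^2*t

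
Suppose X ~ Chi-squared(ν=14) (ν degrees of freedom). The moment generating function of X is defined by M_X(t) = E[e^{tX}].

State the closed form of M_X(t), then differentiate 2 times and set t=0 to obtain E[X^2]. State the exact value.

M_X(t) = (1 - 2*t)^(-7)
D^2[M](t) = -224/(512*t^9 - 2304*t^8 + 4608*t^7 - 5376*t^6 + 4032*t^5 - 2016*t^4 + 672*t^3 - 144*t^2 + 18*t - 1)

E[X^2] = D^2[M](0) = 224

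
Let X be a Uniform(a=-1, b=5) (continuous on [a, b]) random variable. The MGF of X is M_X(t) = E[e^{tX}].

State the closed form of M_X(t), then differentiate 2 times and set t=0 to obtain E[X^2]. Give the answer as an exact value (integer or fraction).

M_X(t) = (e^(5*t) - e^(-t))/(6*t)
dM/dt = (5*t*e^(6*t) + t - e^(6*t) + 1)*e^(-t)/(6*t^2)
d^2M/dt^2 = (25*t^2*e^(6*t) - t^2 - 10*t*e^(6*t) - 2*t + 2*e^(6*t) - 2)*e^(-t)/(6*t^3)

E[X^2] = d^2M/dt^2 |_{t=0} = 7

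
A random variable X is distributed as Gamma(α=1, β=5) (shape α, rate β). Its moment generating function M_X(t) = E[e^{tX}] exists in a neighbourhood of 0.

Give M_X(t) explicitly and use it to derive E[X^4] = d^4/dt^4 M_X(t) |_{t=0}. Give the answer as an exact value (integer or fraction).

E[X^4] = d^4M/dt^4 |_{t=0} = 24/625

M_X(t) = 5/(5 - t)
dM/dt = 5/(t^2 - 10*t + 25)
d^2M/dt^2 = -10/(t^3 - 15*t^2 + 75*t - 125)
d^3M/dt^3 = 30/(t^4 - 20*t^3 + 150*t^2 - 500*t + 625)
d^4M/dt^4 = -120/(t^5 - 25*t^4 + 250*t^3 - 1250*t^2 + 3125*t - 3125)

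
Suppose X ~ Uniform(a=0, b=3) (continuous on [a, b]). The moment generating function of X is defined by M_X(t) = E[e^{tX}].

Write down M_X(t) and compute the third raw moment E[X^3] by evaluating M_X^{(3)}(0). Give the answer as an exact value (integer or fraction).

E[X^3] = M^(3)(0) = 27/4

M_X(t) = (e^(3*t) - 1)/(3*t)
M^(3)(t) = (9*t^3*e^(3*t) - 9*t^2*e^(3*t) + 6*t*e^(3*t) - 2*e^(3*t) + 2)/t^4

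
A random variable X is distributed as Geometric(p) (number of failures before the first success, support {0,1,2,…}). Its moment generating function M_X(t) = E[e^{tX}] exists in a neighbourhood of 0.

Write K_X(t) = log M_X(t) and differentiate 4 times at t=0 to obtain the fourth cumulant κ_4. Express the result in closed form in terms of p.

M_X(t) = p/(-(1 - p)*e^(t) + 1)
K_X(t) = log M_X(t) = log(p) - log(-(1 - p)*e^(t) + 1)
K′(t) = (-p*e^(t) + e^(t))/(p*e^(t) - e^(t) + 1)
K′′(t) = (-p*e^(t) + e^(t))/(p^2*e^(2*t) - 2*p*e^(2*t) + 2*p*e^(t) + e^(2*t) - 2*e^(t) + 1)

κ_4 = K′′′′(0) = (-p^3 + 7*p^2 - 12*p + 6)/p^4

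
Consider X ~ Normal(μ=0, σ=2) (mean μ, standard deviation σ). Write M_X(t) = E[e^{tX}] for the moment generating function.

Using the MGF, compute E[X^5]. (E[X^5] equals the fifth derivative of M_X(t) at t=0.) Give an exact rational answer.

E[X^5] = M′′′′′(0) = 0

M_X(t) = e^(2*t^2)
M′(t) = 4*t*e^(2*t^2)
M′′(t) = 16*t^2*e^(2*t^2) + 4*e^(2*t^2)
M′′′(t) = 64*t^3*e^(2*t^2) + 48*t*e^(2*t^2)
M′′′′(t) = 256*t^4*e^(2*t^2) + 384*t^2*e^(2*t^2) + 48*e^(2*t^2)
M′′′′′(t) = 1024*t^5*e^(2*t^2) + 2560*t^3*e^(2*t^2) + 960*t*e^(2*t^2)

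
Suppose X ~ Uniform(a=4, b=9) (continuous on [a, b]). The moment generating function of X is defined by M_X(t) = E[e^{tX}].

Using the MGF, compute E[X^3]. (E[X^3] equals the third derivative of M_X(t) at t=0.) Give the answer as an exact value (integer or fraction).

E[X^3] = M^(3)(0) = 1261/4

M_X(t) = (e^(9*t) - e^(4*t))/(5*t)
M^(3)(t) = (729*t^3*e^(9*t) - 64*t^3*e^(4*t) - 243*t^2*e^(9*t) + 48*t^2*e^(4*t) + 54*t*e^(9*t) - 24*t*e^(4*t) - 6*e^(9*t) + 6*e^(4*t))/(5*t^4)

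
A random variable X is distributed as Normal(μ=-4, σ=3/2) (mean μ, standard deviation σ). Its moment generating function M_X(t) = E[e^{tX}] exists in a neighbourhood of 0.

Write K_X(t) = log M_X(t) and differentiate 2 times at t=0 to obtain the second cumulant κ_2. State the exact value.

M_X(t) = e^(9*t^2/8 - 4*t)
K_X(t) = log M_X(t) = 9*t^2/8 - 4*t
D^2[K](t) = 9/4

κ_2 = D^2[K](0) = 9/4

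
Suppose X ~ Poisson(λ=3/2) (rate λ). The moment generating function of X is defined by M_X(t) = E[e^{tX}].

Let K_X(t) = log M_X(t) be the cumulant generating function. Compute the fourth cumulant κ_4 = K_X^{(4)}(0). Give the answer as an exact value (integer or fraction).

M_X(t) = e^(3*e^(t)/2 - 3/2)
K_X(t) = log M_X(t) = 3*e^(t)/2 - 3/2
dK/dt = 3*e^(t)/2
d^2K/dt^2 = 3*e^(t)/2
d^3K/dt^3 = 3*e^(t)/2
d^4K/dt^4 = 3*e^(t)/2

κ_4 = d^4K/dt^4 |_{t=0} = 3/2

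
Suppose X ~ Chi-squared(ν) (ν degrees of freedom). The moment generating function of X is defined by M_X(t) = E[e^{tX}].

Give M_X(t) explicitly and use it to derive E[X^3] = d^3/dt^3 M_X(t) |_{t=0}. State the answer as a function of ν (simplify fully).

E[X^3] = D^3[M](0) = ν*(ν^2 + 6*ν + 8)

M_X(t) = (1 - 2*t)^(-ν/2)
D^3[M](t) = (-ν^3 - 6*ν^2 - 8*ν)/(8*t^3*(1 - 2*t)^(ν/2) - 12*t^2*(1 - 2*t)^(ν/2) + 6*t*(1 - 2*t)^(ν/2) - (1 - 2*t)^(ν/2))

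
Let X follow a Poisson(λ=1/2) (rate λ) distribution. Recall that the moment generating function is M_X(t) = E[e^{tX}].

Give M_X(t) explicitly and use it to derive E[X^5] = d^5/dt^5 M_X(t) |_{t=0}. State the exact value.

E[X^5] = M^(5)(0) = 257/32

M_X(t) = e^(e^(t)/2 - 1/2)
M^(5)(t) = (e^(5*t)*e^(e^(t)/2) + 20*e^(4*t)*e^(e^(t)/2) + 100*e^(3*t)*e^(e^(t)/2) + 120*e^(2*t)*e^(e^(t)/2) + 16*e^(t)*e^(e^(t)/2))*e^(-1/2)/32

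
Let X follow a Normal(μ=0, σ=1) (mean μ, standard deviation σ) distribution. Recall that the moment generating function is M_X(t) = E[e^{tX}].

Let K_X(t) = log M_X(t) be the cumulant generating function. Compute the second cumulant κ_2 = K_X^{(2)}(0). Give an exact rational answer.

M_X(t) = e^(t^2/2)
K_X(t) = log M_X(t) = t^2/2
K′(t) = t
K′′(t) = 1

κ_2 = K′′(0) = 1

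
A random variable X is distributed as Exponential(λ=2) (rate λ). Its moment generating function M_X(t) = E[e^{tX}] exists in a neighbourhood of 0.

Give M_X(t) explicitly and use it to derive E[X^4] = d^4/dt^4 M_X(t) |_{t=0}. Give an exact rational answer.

M_X(t) = 2/(2 - t)
D^4[M](t) = -48/(t^5 - 10*t^4 + 40*t^3 - 80*t^2 + 80*t - 32)

E[X^4] = D^4[M](0) = 3/2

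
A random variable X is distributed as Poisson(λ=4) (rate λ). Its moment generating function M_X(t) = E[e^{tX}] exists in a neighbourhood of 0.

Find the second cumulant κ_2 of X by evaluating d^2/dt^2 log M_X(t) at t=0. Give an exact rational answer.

M_X(t) = e^(4*e^(t) - 4)
K_X(t) = log M_X(t) = 4*e^(t) - 4
K^(2)(t) = 4*e^(t)

κ_2 = K^(2)(0) = 4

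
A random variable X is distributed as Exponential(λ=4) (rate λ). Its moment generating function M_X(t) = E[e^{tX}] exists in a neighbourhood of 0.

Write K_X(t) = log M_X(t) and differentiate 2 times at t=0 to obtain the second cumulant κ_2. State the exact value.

M_X(t) = 4/(4 - t)
K_X(t) = log M_X(t) = -log(4 - t) + 2*log(2)
K′(t) = -1/(t - 4)
K′′(t) = 1/(t^2 - 8*t + 16)

κ_2 = K′′(0) = 1/16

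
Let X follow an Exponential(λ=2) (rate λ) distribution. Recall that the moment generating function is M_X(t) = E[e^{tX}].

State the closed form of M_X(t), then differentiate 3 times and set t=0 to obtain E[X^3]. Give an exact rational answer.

M_X(t) = 2/(2 - t)
M′(t) = 2/(t^2 - 4*t + 4)
M′′(t) = -4/(t^3 - 6*t^2 + 12*t - 8)
M′′′(t) = 12/(t^4 - 8*t^3 + 24*t^2 - 32*t + 16)

E[X^3] = M′′′(0) = 3/4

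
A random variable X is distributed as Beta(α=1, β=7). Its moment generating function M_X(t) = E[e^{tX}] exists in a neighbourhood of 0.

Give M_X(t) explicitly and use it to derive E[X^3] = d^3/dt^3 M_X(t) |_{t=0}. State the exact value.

E[X^3] = d^3M/dt^3 |_{t=0} = 1/120

M_X(t) = ₁F₁(1; 8; t)
dM/dt = ₁F₁(2; 9; t)/8
d^2M/dt^2 = ₁F₁(3; 10; t)/36
d^3M/dt^3 = ₁F₁(4; 11; t)/120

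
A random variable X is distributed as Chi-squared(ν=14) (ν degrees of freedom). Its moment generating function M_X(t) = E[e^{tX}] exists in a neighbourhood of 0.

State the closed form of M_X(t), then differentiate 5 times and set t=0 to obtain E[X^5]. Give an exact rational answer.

M_X(t) = (1 - 2*t)^(-7)
M′(t) = 14/(256*t^8 - 1024*t^7 + 1792*t^6 - 1792*t^5 + 1120*t^4 - 448*t^3 + 112*t^2 - 16*t + 1)
M′′(t) = -224/(512*t^9 - 2304*t^8 + 4608*t^7 - 5376*t^6 + 4032*t^5 - 2016*t^4 + 672*t^3 - 144*t^2 + 18*t - 1)
M′′′(t) = 4032/(1024*t^10 - 5120*t^9 + 11520*t^8 - 15360*t^7 + 13440*t^6 - 8064*t^5 + 3360*t^4 - 960*t^3 + 180*t^2 - 20*t + 1)
M′′′′(t) = -80640/(2048*t^11 - 11264*t^10 + 28160*t^9 - 42240*t^8 + 42240*t^7 - 29568*t^6 + 14784*t^5 - 5280*t^4 + 1320*t^3 - 220*t^2 + 22*t - 1)
M′′′′′(t) = 1774080/(4096*t^12 - 24576*t^11 + 67584*t^10 - 112640*t^9 + 126720*t^8 - 101376*t^7 + 59136*t^6 - 25344*t^5 + 7920*t^4 - 1760*t^3 + 264*t^2 - 24*t + 1)

E[X^5] = M′′′′′(0) = 1774080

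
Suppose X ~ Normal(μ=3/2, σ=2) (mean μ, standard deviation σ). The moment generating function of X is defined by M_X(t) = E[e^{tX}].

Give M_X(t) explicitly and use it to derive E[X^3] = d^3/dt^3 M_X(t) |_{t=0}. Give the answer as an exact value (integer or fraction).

E[X^3] = d^3M/dt^3 |_{t=0} = 171/8

M_X(t) = e^(2*t^2 + 3*t/2)
dM/dt = 4*t*e^(3*t/2)*e^(2*t^2) + 3*e^(3*t/2)*e^(2*t^2)/2
d^2M/dt^2 = 16*t^2*e^(3*t/2)*e^(2*t^2) + 12*t*e^(3*t/2)*e^(2*t^2) + 25*e^(3*t/2)*e^(2*t^2)/4
d^3M/dt^3 = 64*t^3*e^(3*t/2)*e^(2*t^2) + 72*t^2*e^(3*t/2)*e^(2*t^2) + 75*t*e^(3*t/2)*e^(2*t^2) + 171*e^(3*t/2)*e^(2*t^2)/8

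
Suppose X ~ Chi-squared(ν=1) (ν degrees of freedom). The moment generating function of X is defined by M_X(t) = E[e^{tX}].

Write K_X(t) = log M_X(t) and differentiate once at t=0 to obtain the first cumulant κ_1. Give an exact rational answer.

M_X(t) = 1/√(1 - 2*t)
K_X(t) = log M_X(t) = -log(1 - 2*t)/2
K′(t) = -1/(2*t - 1)

κ_1 = K′(0) = 1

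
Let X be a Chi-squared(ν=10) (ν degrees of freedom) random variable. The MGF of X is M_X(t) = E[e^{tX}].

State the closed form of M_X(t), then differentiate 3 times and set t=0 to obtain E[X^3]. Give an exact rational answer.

M_X(t) = (1 - 2*t)^(-5)
M^(3)(t) = 1680/(256*t^8 - 1024*t^7 + 1792*t^6 - 1792*t^5 + 1120*t^4 - 448*t^3 + 112*t^2 - 16*t + 1)

E[X^3] = M^(3)(0) = 1680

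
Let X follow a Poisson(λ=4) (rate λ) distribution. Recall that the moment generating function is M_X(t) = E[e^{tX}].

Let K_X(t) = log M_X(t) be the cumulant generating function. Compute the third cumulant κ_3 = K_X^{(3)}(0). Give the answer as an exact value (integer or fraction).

κ_3 = K^(3)(0) = 4

M_X(t) = e^(4*e^(t) - 4)
K_X(t) = log M_X(t) = 4*e^(t) - 4
K^(3)(t) = 4*e^(t)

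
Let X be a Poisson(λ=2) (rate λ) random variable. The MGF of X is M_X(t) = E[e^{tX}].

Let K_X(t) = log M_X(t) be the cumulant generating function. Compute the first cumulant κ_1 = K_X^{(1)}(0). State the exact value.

κ_1 = K^(1)(0) = 2

M_X(t) = e^(2*e^(t) - 2)
K_X(t) = log M_X(t) = 2*e^(t) - 2
K^(1)(t) = 2*e^(t)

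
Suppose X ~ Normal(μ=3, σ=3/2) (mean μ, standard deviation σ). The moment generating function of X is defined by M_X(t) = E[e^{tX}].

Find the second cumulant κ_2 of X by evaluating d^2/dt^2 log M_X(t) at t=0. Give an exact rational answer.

κ_2 = d^2K/dt^2 |_{t=0} = 9/4

M_X(t) = e^(9*t^2/8 + 3*t)
K_X(t) = log M_X(t) = 9*t^2/8 + 3*t
dK/dt = 9*t/4 + 3
d^2K/dt^2 = 9/4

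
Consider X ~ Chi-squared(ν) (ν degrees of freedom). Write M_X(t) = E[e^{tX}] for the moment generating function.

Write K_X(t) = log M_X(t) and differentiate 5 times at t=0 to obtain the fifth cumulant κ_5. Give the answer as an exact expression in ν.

M_X(t) = (1 - 2*t)^(-ν/2)
K_X(t) = log M_X(t) = -ν*log(1 - 2*t)/2
K′(t) = -ν/(2*t - 1)
K′′(t) = 2*ν/(4*t^2 - 4*t + 1)
K′′′(t) = -8*ν/(8*t^3 - 12*t^2 + 6*t - 1)
K′′′′(t) = 48*ν/(16*t^4 - 32*t^3 + 24*t^2 - 8*t + 1)
K′′′′′(t) = -384*ν/(32*t^5 - 80*t^4 + 80*t^3 - 40*t^2 + 10*t - 1)

κ_5 = K′′′′′(0) = 384*ν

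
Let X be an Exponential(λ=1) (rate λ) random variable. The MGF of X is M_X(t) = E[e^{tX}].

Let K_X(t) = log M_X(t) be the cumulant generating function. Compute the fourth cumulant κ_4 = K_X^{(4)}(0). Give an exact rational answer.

M_X(t) = 1/(1 - t)
K_X(t) = log M_X(t) = -log(1 - t)
K′(t) = -1/(t - 1)
K′′(t) = 1/(t^2 - 2*t + 1)
K′′′(t) = -2/(t^3 - 3*t^2 + 3*t - 1)
K′′′′(t) = 6/(t^4 - 4*t^3 + 6*t^2 - 4*t + 1)

κ_4 = K′′′′(0) = 6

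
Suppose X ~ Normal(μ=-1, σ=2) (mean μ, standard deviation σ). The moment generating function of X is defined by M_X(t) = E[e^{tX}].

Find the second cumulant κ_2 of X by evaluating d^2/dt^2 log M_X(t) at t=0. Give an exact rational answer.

M_X(t) = e^(2*t^2 - t)
K_X(t) = log M_X(t) = 2*t^2 - t
D^2[K](t) = 4

κ_2 = D^2[K](0) = 4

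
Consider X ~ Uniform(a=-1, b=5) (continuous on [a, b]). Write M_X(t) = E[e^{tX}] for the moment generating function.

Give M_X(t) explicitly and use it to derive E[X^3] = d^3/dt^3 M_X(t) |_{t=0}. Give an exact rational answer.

M_X(t) = (e^(5*t) - e^(-t))/(6*t)
M^(3)(t) = (125*t^3*e^(6*t) + t^3 - 75*t^2*e^(6*t) + 3*t^2 + 30*t*e^(6*t) + 6*t - 6*e^(6*t) + 6)*e^(-t)/(6*t^4)

E[X^3] = M^(3)(0) = 26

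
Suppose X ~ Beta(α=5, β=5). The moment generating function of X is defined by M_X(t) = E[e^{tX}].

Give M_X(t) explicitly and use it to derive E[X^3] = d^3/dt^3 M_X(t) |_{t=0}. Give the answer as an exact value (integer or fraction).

E[X^3] = M′′′(0) = 7/44

M_X(t) = ₁F₁(5; 10; t)
M′(t) = ₁F₁(6; 11; t)/2
M′′(t) = 3*₁F₁(7; 12; t)/11
M′′′(t) = 7*₁F₁(8; 13; t)/44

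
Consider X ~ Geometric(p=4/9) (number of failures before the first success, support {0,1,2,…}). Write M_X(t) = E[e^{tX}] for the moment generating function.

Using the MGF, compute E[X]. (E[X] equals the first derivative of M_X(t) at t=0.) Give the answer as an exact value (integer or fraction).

M_X(t) = 4/(9*(1 - 5*e^(t)/9))
dM/dt = 20*e^(t)/(25*e^(2*t) - 90*e^(t) + 81)

E[X] = dM/dt |_{t=0} = 5/4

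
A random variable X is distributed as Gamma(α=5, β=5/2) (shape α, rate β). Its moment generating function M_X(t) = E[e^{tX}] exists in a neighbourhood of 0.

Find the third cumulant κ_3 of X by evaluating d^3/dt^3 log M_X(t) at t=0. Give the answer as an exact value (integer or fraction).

M_X(t) = 3125/(32*(5/2 - t)^5)
K_X(t) = log M_X(t) = -5*log(5/2 - t) - 5*log(2) + 5*log(5)
K′(t) = -10/(2*t - 5)
K′′(t) = 20/(4*t^2 - 20*t + 25)
K′′′(t) = -80/(8*t^3 - 60*t^2 + 150*t - 125)

κ_3 = K′′′(0) = 16/25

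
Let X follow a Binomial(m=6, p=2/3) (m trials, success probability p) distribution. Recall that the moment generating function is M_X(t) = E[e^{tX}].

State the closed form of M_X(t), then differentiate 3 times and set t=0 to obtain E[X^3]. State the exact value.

M_X(t) = (2*e^(t)/3 + 1/3)^6
dM/dt = 128*e^(6*t)/243 + 320*e^(5*t)/243 + 320*e^(4*t)/243 + 160*e^(3*t)/243 + 40*e^(2*t)/243 + 4*e^(t)/243
d^2M/dt^2 = 256*e^(6*t)/81 + 1600*e^(5*t)/243 + 1280*e^(4*t)/243 + 160*e^(3*t)/81 + 80*e^(2*t)/243 + 4*e^(t)/243
d^3M/dt^3 = 512*e^(6*t)/27 + 8000*e^(5*t)/243 + 5120*e^(4*t)/243 + 160*e^(3*t)/27 + 160*e^(2*t)/243 + 4*e^(t)/243

E[X^3] = d^3M/dt^3 |_{t=0} = 716/9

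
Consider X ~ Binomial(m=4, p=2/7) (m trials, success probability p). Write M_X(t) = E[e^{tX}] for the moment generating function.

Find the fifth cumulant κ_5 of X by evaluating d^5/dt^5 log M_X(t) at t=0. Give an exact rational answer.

M_X(t) = (2*e^(t)/7 + 5/7)^4
K_X(t) = log M_X(t) = 4*log(2*e^(t)/7 + 5/7)
K′(t) = 8*e^(t)/(2*e^(t) + 5)
K′′(t) = 40*e^(t)/(4*e^(2*t) + 20*e^(t) + 25)
K′′′(t) = (-80*e^(2*t) + 200*e^(t))/(8*e^(3*t) + 60*e^(2*t) + 150*e^(t) + 125)
K′′′′(t) = (160*e^(3*t) - 1600*e^(2*t) + 1000*e^(t))/(16*e^(4*t) + 160*e^(3*t) + 600*e^(2*t) + 1000*e^(t) + 625)
K′′′′′(t) = (-320*e^(4*t) + 8800*e^(3*t) - 22000*e^(2*t) + 5000*e^(t))/(32*e^(5*t) + 400*e^(4*t) + 2000*e^(3*t) + 5000*e^(2*t) + 6250*e^(t) + 3125)

κ_5 = K′′′′′(0) = -8520/16807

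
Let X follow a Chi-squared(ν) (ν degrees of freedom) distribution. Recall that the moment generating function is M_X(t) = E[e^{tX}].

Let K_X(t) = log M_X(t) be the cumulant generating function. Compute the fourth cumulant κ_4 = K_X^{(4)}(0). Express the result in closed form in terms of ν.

M_X(t) = (1 - 2*t)^(-ν/2)
K_X(t) = log M_X(t) = -ν*log(1 - 2*t)/2
dK/dt = -ν/(2*t - 1)
d^2K/dt^2 = 2*ν/(4*t^2 - 4*t + 1)
d^3K/dt^3 = -8*ν/(8*t^3 - 12*t^2 + 6*t - 1)
d^4K/dt^4 = 48*ν/(16*t^4 - 32*t^3 + 24*t^2 - 8*t + 1)

κ_4 = d^4K/dt^4 |_{t=0} = 48*ν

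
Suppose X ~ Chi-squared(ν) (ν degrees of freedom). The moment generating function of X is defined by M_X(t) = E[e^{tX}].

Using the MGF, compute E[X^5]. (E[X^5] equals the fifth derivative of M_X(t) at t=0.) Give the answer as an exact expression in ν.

E[X^5] = D^5[M](0) = ν*(ν^4 + 20*ν^3 + 140*ν^2 + 400*ν + 384)

M_X(t) = (1 - 2*t)^(-ν/2)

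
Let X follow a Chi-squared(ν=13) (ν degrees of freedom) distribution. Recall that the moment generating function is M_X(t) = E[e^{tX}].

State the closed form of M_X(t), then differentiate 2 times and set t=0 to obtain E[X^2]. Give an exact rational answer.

M_X(t) = (1 - 2*t)^(-13/2)

E[X^2] = M^(2)(0) = 195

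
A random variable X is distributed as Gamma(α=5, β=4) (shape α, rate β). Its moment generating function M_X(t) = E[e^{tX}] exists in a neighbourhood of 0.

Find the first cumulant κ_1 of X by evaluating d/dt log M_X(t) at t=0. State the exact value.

κ_1 = K^(1)(0) = 5/4

M_X(t) = 1024/(4 - t)^5
K_X(t) = log M_X(t) = -5*log(4 - t) + 10*log(2)
K^(1)(t) = -5/(t - 4)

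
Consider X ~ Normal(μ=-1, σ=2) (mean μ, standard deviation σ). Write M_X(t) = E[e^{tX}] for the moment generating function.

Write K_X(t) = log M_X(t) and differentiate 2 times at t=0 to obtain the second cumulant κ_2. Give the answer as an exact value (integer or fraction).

κ_2 = D^2[K](0) = 4

M_X(t) = e^(2*t^2 - t)
K_X(t) = log M_X(t) = 2*t^2 - t
D^2[K](t) = 4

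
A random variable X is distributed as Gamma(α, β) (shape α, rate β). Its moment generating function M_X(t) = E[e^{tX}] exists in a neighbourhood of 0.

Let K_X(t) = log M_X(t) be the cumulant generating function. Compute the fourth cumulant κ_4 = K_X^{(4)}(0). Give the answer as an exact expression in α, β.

M_X(t) = (β/(β - t))^α
K_X(t) = log M_X(t) = α*(log(β) - log(β - t))
K′(t) = -α/(-β + t)
K′′(t) = α/(β^2 - 2*β*t + t^2)
K′′′(t) = -2*α/(-β^3 + 3*β^2*t - 3*β*t^2 + t^3)
K′′′′(t) = 6*α/(β^4 - 4*β^3*t + 6*β^2*t^2 - 4*β*t^3 + t^4)

κ_4 = K′′′′(0) = 6*α/β^4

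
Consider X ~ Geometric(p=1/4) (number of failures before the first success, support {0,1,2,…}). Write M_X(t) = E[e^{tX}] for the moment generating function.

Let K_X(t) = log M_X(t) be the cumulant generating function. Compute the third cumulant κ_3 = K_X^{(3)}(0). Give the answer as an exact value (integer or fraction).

M_X(t) = 1/(4*(1 - 3*e^(t)/4))
K_X(t) = log M_X(t) = -log(1 - 3*e^(t)/4) - 2*log(2)
K′(t) = -3*e^(t)/(3*e^(t) - 4)
K′′(t) = 12*e^(t)/(9*e^(2*t) - 24*e^(t) + 16)
K′′′(t) = (-36*e^(2*t) - 48*e^(t))/(27*e^(3*t) - 108*e^(2*t) + 144*e^(t) - 64)

κ_3 = K′′′(0) = 84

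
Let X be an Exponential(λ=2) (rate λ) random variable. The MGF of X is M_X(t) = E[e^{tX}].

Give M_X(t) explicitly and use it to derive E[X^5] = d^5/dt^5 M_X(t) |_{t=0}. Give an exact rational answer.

M_X(t) = 2/(2 - t)
dM/dt = 2/(t^2 - 4*t + 4)
d^2M/dt^2 = -4/(t^3 - 6*t^2 + 12*t - 8)
d^3M/dt^3 = 12/(t^4 - 8*t^3 + 24*t^2 - 32*t + 16)
d^4M/dt^4 = -48/(t^5 - 10*t^4 + 40*t^3 - 80*t^2 + 80*t - 32)
d^5M/dt^5 = 240/(t^6 - 12*t^5 + 60*t^4 - 160*t^3 + 240*t^2 - 192*t + 64)

E[X^5] = d^5M/dt^5 |_{t=0} = 15/4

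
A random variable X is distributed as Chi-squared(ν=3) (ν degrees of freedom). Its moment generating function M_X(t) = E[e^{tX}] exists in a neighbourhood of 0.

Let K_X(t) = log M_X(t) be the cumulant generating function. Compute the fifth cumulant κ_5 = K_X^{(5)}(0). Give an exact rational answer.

κ_5 = K^(5)(0) = 1152

M_X(t) = (1 - 2*t)^(-3/2)
K_X(t) = log M_X(t) = -3*log(1 - 2*t)/2
K^(5)(t) = -1152/(32*t^5 - 80*t^4 + 80*t^3 - 40*t^2 + 10*t - 1)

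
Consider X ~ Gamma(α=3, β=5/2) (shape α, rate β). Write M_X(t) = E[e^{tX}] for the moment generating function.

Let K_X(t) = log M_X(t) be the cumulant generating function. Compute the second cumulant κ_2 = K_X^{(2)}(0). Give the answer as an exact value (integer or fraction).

κ_2 = D^2[K](0) = 12/25

M_X(t) = 125/(8*(5/2 - t)^3)
K_X(t) = log M_X(t) = -3*log(5/2 - t) - 3*log(2) + 3*log(5)
D^2[K](t) = 12/(4*t^2 - 20*t + 25)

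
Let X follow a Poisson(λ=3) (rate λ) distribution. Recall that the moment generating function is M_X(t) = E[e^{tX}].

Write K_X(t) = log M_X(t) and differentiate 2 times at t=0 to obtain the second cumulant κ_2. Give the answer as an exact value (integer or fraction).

κ_2 = K′′(0) = 3

M_X(t) = e^(3*e^(t) - 3)
K_X(t) = log M_X(t) = 3*e^(t) - 3
K′(t) = 3*e^(t)
K′′(t) = 3*e^(t)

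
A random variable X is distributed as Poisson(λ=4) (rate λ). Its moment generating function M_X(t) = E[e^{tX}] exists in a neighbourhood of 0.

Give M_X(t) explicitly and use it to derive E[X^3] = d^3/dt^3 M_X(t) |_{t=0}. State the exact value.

M_X(t) = e^(4*e^(t) - 4)
M′(t) = 4*e^(-4)*e^(t)*e^(4*e^(t))
M′′(t) = (16*e^(2*t)*e^(4*e^(t)) + 4*e^(t)*e^(4*e^(t)))*e^(-4)
M′′′(t) = (64*e^(3*t)*e^(4*e^(t)) + 48*e^(2*t)*e^(4*e^(t)) + 4*e^(t)*e^(4*e^(t)))*e^(-4)

E[X^3] = M′′′(0) = 116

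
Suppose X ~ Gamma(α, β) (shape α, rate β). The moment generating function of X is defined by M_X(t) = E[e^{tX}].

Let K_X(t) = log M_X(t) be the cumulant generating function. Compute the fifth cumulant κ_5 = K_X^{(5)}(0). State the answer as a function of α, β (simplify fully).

M_X(t) = (β/(β - t))^α
K_X(t) = log M_X(t) = α*(log(β) - log(β - t))
dK/dt = -α/(-β + t)
d^2K/dt^2 = α/(β^2 - 2*β*t + t^2)
d^3K/dt^3 = -2*α/(-β^3 + 3*β^2*t - 3*β*t^2 + t^3)
d^4K/dt^4 = 6*α/(β^4 - 4*β^3*t + 6*β^2*t^2 - 4*β*t^3 + t^4)
d^5K/dt^5 = -24*α/(-β^5 + 5*β^4*t - 10*β^3*t^2 + 10*β^2*t^3 - 5*β*t^4 + t^5)

κ_5 = d^5K/dt^5 |_{t=0} = 24*α/β^5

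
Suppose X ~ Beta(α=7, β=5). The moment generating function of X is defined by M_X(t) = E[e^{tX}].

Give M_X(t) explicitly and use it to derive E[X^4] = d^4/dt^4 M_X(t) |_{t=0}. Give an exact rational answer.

E[X^4] = d^4M/dt^4 |_{t=0} = 2/13

M_X(t) = ₁F₁(7; 12; t)
dM/dt = 7*₁F₁(8; 13; t)/12
d^2M/dt^2 = 14*₁F₁(9; 14; t)/39
d^3M/dt^3 = 3*₁F₁(10; 15; t)/13
d^4M/dt^4 = 2*₁F₁(11; 16; t)/13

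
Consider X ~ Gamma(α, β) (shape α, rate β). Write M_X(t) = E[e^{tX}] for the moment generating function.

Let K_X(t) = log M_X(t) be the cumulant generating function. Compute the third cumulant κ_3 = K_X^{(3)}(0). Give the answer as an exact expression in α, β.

M_X(t) = (β/(β - t))^α
K_X(t) = log M_X(t) = α*(log(β) - log(β - t))
K′(t) = -α/(-β + t)
K′′(t) = α/(β^2 - 2*β*t + t^2)
K′′′(t) = -2*α/(-β^3 + 3*β^2*t - 3*β*t^2 + t^3)

κ_3 = K′′′(0) = 2*α/β^3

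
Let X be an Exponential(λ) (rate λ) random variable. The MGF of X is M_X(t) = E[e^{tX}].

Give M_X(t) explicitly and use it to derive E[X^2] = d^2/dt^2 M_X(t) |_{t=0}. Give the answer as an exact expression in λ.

E[X^2] = D^2[M](0) = 2/λ^2

M_X(t) = λ/(λ - t)
D^2[M](t) = -2*λ/(-λ^3 + 3*λ^2*t - 3*λ*t^2 + t^3)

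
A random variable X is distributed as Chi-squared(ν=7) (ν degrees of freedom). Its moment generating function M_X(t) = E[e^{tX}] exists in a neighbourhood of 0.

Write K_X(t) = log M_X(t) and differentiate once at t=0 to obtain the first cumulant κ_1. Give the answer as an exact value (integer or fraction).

M_X(t) = (1 - 2*t)^(-7/2)
K_X(t) = log M_X(t) = -7*log(1 - 2*t)/2
K^(1)(t) = -7/(2*t - 1)

κ_1 = K^(1)(0) = 7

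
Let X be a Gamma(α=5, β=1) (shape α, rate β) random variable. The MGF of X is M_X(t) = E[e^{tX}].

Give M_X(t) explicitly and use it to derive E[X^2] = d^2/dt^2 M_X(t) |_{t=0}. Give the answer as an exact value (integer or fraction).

M_X(t) = (1 - t)^(-5)
dM/dt = 5/(t^6 - 6*t^5 + 15*t^4 - 20*t^3 + 15*t^2 - 6*t + 1)
d^2M/dt^2 = -30/(t^7 - 7*t^6 + 21*t^5 - 35*t^4 + 35*t^3 - 21*t^2 + 7*t - 1)

E[X^2] = d^2M/dt^2 |_{t=0} = 30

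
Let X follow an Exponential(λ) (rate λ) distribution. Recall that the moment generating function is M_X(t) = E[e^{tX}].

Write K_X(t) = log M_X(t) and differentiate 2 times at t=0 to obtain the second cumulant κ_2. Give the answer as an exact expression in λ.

κ_2 = d^2K/dt^2 |_{t=0} = λ^(-2)

M_X(t) = λ/(λ - t)
K_X(t) = log M_X(t) = log(λ) - log(λ - t)
dK/dt = -1/(-λ + t)
d^2K/dt^2 = 1/(λ^2 - 2*λ*t + t^2)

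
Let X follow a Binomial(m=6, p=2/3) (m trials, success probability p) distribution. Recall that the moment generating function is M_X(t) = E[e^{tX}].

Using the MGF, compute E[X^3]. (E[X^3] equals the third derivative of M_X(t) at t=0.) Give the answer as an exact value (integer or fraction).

M_X(t) = (2*e^(t)/3 + 1/3)^6
M^(3)(t) = 512*e^(6*t)/27 + 8000*e^(5*t)/243 + 5120*e^(4*t)/243 + 160*e^(3*t)/27 + 160*e^(2*t)/243 + 4*e^(t)/243

E[X^3] = M^(3)(0) = 716/9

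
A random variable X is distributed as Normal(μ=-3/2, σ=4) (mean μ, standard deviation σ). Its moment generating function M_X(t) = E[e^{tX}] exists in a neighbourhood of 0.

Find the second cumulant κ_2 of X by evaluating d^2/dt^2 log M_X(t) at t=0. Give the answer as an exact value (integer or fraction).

κ_2 = K′′(0) = 16

M_X(t) = e^(8*t^2 - 3*t/2)
K_X(t) = log M_X(t) = 8*t^2 - 3*t/2
K′(t) = 16*t - 3/2
K′′(t) = 16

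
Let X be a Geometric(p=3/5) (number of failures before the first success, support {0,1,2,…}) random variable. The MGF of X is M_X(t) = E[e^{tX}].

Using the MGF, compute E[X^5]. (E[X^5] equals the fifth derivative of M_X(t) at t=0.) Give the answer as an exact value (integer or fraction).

M_X(t) = 3/(5*(1 - 2*e^(t)/5))
dM/dt = 6*e^(t)/(4*e^(2*t) - 20*e^(t) + 25)
d^2M/dt^2 = (-12*e^(2*t) - 30*e^(t))/(8*e^(3*t) - 60*e^(2*t) + 150*e^(t) - 125)
d^3M/dt^3 = (24*e^(3*t) + 240*e^(2*t) + 150*e^(t))/(16*e^(4*t) - 160*e^(3*t) + 600*e^(2*t) - 1000*e^(t) + 625)
d^4M/dt^4 = (-48*e^(4*t) - 1320*e^(3*t) - 3300*e^(2*t) - 750*e^(t))/(32*e^(5*t) - 400*e^(4*t) + 2000*e^(3*t) - 5000*e^(2*t) + 6250*e^(t) - 3125)

E[X^5] = d^5M/dt^5 |_{t=0} = 9854/81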